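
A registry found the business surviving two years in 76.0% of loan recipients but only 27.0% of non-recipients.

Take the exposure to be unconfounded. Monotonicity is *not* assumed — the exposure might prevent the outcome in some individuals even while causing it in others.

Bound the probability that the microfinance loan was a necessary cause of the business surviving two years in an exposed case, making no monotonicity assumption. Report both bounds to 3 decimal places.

p₁ = 0.76, p₀ = 0.27.
Under exogeneity alone the bounds on PN are max{0,(p₁−p₀)/p₁} ≤ PN ≤ min{1,(1−p₀)/p₁}.
  lower = (p₁ − p₀)/p₁ = 0.49 / 0.76 ≈ 0.6447
  upper = min{1, (1 − p₀)/p₁} = 0.73 / 0.76 ≈ 0.9605

0.645 ≤ PN ≤ 0.961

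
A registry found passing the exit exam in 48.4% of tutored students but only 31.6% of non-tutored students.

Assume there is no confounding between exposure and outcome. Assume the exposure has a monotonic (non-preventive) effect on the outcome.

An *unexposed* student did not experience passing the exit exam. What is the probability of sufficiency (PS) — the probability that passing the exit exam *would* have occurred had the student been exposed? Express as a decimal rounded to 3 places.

PS ≈ 0.246

p₁ = 0.484, p₀ = 0.316.
Under exogeneity and monotonicity, PS = (p₁ − p₀) / (1 − p₀).
PS = (0.484 − 0.316) / (1 − 0.316) = 0.168 / 0.684 ≈ 0.2456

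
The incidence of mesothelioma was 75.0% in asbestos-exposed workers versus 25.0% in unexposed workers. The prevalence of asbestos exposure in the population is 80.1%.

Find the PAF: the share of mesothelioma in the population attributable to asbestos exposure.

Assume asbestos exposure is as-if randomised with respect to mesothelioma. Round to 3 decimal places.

PAF ≈ 0.616

p₁ = 0.75, p₀ = 0.25.
Overall risk P(Y=1) = π·p₁ + (1−π)·p₀ = 0.801×0.75 + 0.199×0.25 = 0.6505.
Under exogeneity, PAF = [P(Y=1) − p₀] / P(Y=1).
PAF = (0.6505 − 0.25) / 0.6505 ≈ 0.6157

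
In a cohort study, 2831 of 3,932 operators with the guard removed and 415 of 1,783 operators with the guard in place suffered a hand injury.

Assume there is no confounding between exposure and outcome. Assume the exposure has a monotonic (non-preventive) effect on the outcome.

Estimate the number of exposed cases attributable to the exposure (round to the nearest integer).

p₁ = P(outcome | exposed) = 2831/3932 = 0.71999
p₀ = P(outcome | unexposed) = 415/1783 = 0.23275
PN = (p₁ − p₀)/p₁ = (0.71999 − 0.23275) / 0.71999 ≈ 0.67673.
Attributable cases ≈ PN × (exposed cases) = 0.67673 × 2831 ≈ 1915.81.

about 1916 cases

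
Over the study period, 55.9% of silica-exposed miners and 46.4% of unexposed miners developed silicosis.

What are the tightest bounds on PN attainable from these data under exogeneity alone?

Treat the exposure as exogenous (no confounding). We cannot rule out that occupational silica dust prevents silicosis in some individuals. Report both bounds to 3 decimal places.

p₁ = 0.559, p₀ = 0.464.
Under exogeneity alone the bounds on PN are max{0,(p₁−p₀)/p₁} ≤ PN ≤ min{1,(1−p₀)/p₁}.
  lower = (p₁ − p₀)/p₁ = 0.095 / 0.559 ≈ 0.1699
  upper = min{1, (1 − p₀)/p₁} = 0.536 / 0.559 ≈ 0.9589

0.170 ≤ PN ≤ 0.959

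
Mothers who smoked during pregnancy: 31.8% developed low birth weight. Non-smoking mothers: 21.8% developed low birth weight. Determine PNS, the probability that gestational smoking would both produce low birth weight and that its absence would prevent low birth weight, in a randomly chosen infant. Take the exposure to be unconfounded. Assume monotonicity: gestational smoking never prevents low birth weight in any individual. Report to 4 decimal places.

PNS ≈ 0.1000

p₁ = 0.318, p₀ = 0.218.
Under exogeneity and monotonicity, PNS = p₁ − p₀.
PNS = 0.318 − 0.218 = 0.1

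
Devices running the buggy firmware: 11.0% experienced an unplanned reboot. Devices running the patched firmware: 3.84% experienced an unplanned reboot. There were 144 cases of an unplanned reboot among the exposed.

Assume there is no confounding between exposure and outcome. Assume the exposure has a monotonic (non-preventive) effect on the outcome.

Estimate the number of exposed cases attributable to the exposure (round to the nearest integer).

about 94 cases

p₁ = 0.11, p₀ = 0.0384.
PN = (p₁ − p₀)/p₁ = (0.11 − 0.0384) / 0.11 ≈ 0.65091.
Attributable cases ≈ PN × (exposed cases) = 0.65091 × 144 ≈ 93.73.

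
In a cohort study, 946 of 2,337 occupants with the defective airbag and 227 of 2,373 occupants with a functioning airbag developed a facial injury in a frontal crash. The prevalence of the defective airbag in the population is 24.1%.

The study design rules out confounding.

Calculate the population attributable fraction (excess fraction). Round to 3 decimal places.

PAF ≈ 0.438

p₁ = P(outcome | exposed) = 946/2337 = 0.40479
p₀ = P(outcome | unexposed) = 227/2373 = 0.09566
Overall risk P(Y=1) = π·p₁ + (1−π)·p₀ = 0.241×0.40479 + 0.759×0.09566 = 0.17016.
Under exogeneity, PAF = [P(Y=1) − p₀] / P(Y=1).
PAF = (0.17016 − 0.09566) / 0.17016 ≈ 0.4378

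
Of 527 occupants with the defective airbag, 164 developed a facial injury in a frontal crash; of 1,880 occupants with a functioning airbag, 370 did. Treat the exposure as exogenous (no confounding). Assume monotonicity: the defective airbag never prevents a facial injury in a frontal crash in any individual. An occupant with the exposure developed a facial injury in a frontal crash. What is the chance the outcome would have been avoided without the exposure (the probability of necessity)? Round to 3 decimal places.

PN ≈ 0.368

p₁ = P(outcome | exposed) = 164/527 = 0.3112
p₀ = P(outcome | unexposed) = 370/1880 = 0.19681
Under exogeneity and monotonicity, PN = (p₁ − p₀) / p₁.
PN = (0.3112 − 0.19681) / 0.3112 = 0.11439 / 0.3112 ≈ 0.3676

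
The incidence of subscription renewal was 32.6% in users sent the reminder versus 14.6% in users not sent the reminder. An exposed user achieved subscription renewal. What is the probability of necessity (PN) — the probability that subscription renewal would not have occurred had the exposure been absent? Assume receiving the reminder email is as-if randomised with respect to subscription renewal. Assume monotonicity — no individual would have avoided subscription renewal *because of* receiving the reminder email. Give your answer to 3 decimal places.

PN ≈ 0.552

p₁ = 0.326, p₀ = 0.146.
Under exogeneity and monotonicity, PN = (p₁ − p₀) / p₁.
PN = (0.326 − 0.146) / 0.326 = 0.18 / 0.326 ≈ 0.5521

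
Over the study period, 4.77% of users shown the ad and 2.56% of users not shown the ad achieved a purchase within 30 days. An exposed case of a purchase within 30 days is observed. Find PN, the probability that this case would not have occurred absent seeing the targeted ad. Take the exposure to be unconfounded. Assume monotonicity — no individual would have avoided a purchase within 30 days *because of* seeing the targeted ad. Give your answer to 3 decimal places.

PN ≈ 0.463

p₁ = 0.0477, p₀ = 0.0256.
Under exogeneity and monotonicity, PN = (p₁ − p₀) / p₁.
PN = (0.0477 − 0.0256) / 0.0477 = 0.0221 / 0.0477 ≈ 0.4633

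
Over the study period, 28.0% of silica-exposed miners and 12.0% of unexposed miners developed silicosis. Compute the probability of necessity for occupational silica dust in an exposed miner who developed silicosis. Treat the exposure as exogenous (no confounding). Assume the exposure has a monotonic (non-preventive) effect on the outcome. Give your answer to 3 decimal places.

p₁ = 0.28, p₀ = 0.12.
Under exogeneity and monotonicity, PN = (p₁ − p₀) / p₁.
PN = (0.28 − 0.12) / 0.28 = 0.16 / 0.28 ≈ 0.5714

PN ≈ 0.571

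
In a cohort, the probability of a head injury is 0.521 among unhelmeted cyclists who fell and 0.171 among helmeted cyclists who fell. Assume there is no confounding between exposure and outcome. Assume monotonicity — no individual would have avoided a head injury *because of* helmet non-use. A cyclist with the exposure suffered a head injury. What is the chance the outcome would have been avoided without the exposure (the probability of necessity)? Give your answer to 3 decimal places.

Let p₁ = 0.521, p₀ = 0.171.
Under exogeneity and monotonicity, PN = (p₁ − p₀) / p₁.
PN = (0.521 − 0.171) / 0.521 = 0.35 / 0.521 ≈ 0.6718

PN ≈ 0.672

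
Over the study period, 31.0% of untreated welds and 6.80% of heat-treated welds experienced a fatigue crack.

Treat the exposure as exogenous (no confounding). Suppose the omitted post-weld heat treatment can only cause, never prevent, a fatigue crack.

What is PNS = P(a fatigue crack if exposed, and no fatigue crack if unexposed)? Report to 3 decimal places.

p₁ = 0.31, p₀ = 0.068.
Under exogeneity and monotonicity, PNS = p₁ − p₀.
PNS = 0.31 − 0.068 = 0.242

PNS ≈ 0.242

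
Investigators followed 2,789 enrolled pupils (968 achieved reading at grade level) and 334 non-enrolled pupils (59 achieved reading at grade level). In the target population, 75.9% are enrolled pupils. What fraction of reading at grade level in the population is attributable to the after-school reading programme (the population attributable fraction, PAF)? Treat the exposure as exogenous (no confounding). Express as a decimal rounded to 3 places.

p₁ = P(outcome | exposed) = 968/2789 = 0.34708
p₀ = P(outcome | unexposed) = 59/334 = 0.17665
Overall risk P(Y=1) = π·p₁ + (1−π)·p₀ = 0.759×0.34708 + 0.241×0.17665 = 0.306.
Under exogeneity, PAF = [P(Y=1) − p₀] / P(Y=1).
PAF = (0.306 − 0.17665) / 0.306 ≈ 0.4227

PAF ≈ 0.423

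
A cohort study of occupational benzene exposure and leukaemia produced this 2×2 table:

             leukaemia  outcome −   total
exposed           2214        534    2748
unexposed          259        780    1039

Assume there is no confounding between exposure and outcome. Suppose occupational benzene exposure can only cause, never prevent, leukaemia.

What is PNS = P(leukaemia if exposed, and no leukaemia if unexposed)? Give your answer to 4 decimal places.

p₁ = P(outcome | exposed) = 2214/2748 = 0.80568
p₀ = P(outcome | unexposed) = 259/1039 = 0.24928
Under exogeneity and monotonicity, PNS = p₁ − p₀.
PNS = 0.80568 − 0.24928 = 0.5564

PNS ≈ 0.5564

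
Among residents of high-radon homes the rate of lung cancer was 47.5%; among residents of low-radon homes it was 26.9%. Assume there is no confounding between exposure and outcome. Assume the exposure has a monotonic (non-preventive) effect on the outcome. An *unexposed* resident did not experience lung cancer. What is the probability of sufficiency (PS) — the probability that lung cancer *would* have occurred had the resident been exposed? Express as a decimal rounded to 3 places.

PS ≈ 0.282

p₁ = 0.475, p₀ = 0.269.
Under exogeneity and monotonicity, PS = (p₁ − p₀) / (1 − p₀).
PS = (0.475 − 0.269) / (1 − 0.269) = 0.206 / 0.731 ≈ 0.2818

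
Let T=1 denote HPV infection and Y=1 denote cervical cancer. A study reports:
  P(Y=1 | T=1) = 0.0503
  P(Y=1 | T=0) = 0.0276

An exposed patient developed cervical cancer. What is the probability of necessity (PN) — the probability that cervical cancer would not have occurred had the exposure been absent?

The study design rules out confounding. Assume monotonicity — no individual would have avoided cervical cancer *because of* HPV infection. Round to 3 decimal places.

Let p₁ = 0.0503, p₀ = 0.0276.
Under exogeneity and monotonicity, PN = (p₁ − p₀) / p₁.
PN = (0.0503 − 0.0276) / 0.0503 = 0.0227 / 0.0503 ≈ 0.4513

PN ≈ 0.451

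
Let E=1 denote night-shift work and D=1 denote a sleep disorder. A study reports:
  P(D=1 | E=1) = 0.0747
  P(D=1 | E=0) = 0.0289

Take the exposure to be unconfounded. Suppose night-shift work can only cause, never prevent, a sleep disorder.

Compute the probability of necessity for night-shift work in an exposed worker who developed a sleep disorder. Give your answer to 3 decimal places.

PN ≈ 0.613

Let p₁ = 0.0747, p₀ = 0.0289.
Under exogeneity and monotonicity, PN = (p₁ − p₀) / p₁.
PN = (0.0747 − 0.0289) / 0.0747 = 0.0458 / 0.0747 ≈ 0.6131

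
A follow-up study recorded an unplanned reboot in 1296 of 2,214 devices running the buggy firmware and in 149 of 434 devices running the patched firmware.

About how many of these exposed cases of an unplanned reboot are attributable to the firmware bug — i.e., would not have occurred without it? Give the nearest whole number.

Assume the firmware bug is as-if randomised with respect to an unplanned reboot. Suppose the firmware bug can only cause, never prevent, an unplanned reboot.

about 536 cases

p₁ = P(outcome | exposed) = 1296/2214 = 0.58537
p₀ = P(outcome | unexposed) = 149/434 = 0.34332
PN = (p₁ − p₀)/p₁ = (0.58537 − 0.34332) / 0.58537 ≈ 0.41350.
Attributable cases ≈ PN × (exposed cases) = 0.41350 × 1296 ≈ 535.89.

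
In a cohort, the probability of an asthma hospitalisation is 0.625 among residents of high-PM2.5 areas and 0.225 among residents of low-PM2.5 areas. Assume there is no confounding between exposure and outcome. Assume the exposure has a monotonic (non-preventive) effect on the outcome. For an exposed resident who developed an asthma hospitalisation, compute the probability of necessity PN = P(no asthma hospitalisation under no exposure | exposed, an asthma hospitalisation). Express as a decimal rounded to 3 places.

Let p₁ = 0.625, p₀ = 0.225.
Under exogeneity and monotonicity, PN = (p₁ − p₀) / p₁.
PN = (0.625 − 0.225) / 0.625 = 0.4 / 0.625 ≈ 0.6400

PN ≈ 0.640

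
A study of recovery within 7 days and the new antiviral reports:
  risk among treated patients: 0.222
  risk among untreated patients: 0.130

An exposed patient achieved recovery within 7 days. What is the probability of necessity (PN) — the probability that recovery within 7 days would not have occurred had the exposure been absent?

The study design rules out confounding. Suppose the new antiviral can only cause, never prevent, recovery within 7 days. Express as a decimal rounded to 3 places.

PN ≈ 0.414

Let p₁ = 0.222, p₀ = 0.13.
Under exogeneity and monotonicity, PN = (p₁ − p₀) / p₁.
PN = (0.222 − 0.13) / 0.222 = 0.092 / 0.222 ≈ 0.4144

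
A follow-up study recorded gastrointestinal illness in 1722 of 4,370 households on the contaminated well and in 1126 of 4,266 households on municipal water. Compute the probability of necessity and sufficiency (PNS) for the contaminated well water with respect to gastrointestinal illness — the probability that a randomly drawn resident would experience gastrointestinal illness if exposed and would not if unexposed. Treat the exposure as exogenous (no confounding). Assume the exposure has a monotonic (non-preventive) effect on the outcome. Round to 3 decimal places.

PNS ≈ 0.130

p₁ = P(outcome | exposed) = 1722/4370 = 0.39405
p₀ = P(outcome | unexposed) = 1126/4266 = 0.26395
Under exogeneity and monotonicity, PNS = p₁ − p₀.
PNS = 0.39405 − 0.26395 = 0.1301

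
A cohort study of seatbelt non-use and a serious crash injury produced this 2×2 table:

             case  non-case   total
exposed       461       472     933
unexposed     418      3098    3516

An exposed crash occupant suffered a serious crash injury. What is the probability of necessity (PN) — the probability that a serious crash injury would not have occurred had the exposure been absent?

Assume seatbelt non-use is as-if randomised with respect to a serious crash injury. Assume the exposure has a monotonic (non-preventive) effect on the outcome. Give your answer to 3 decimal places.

p₁ = P(outcome | exposed) = 461/933 = 0.49411
p₀ = P(outcome | unexposed) = 418/3516 = 0.11889
Under exogeneity and monotonicity, PN = (p₁ − p₀)/p₁.
PN = (0.49411 − 0.11889) / 0.49411 ≈ 0.7594

PN ≈ 0.759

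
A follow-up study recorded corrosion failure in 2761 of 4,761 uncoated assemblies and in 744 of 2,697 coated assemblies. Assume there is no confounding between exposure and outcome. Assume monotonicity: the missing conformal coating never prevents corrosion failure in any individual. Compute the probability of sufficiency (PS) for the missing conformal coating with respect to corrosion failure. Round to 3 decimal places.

p₁ = P(outcome | exposed) = 2761/4761 = 0.57992
p₀ = P(outcome | unexposed) = 744/2697 = 0.27586
Under exogeneity and monotonicity, PS = (p₁ − p₀) / (1 − p₀).
PS = (0.57992 − 0.27586) / (1 − 0.27586) = 0.30406 / 0.72414 ≈ 0.4199

PS ≈ 0.420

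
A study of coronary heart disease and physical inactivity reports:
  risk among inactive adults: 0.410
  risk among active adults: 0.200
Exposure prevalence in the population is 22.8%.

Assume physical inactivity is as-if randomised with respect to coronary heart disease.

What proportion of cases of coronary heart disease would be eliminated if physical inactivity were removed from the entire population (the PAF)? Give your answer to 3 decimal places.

Let p₁ = 0.41, p₀ = 0.2.
Overall risk P(Y=1) = π·p₁ + (1−π)·p₀ = 0.228×0.41 + 0.772×0.2 = 0.24788.
Under exogeneity, PAF = [P(Y=1) − p₀] / P(Y=1).
PAF = (0.24788 − 0.2) / 0.24788 ≈ 0.1932

PAF ≈ 0.193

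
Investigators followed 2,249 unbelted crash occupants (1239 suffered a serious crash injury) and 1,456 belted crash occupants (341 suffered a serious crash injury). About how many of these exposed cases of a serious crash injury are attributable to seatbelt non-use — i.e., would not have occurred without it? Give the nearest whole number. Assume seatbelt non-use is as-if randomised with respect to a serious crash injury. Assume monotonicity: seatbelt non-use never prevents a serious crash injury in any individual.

p₁ = P(outcome | exposed) = 1239/2249 = 0.55091
p₀ = P(outcome | unexposed) = 341/1456 = 0.2342
PN = (p₁ − p₀)/p₁ = (0.55091 − 0.2342) / 0.55091 ≈ 0.57488.
Attributable cases ≈ PN × (exposed cases) = 0.57488 × 1239 ≈ 712.28.

about 712 cases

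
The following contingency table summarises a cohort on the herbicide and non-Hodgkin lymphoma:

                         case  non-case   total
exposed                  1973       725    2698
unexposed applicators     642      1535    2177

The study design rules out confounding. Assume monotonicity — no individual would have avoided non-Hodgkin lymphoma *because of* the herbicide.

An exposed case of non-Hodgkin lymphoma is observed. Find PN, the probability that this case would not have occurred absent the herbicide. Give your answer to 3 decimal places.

PN ≈ 0.597

p₁ = P(outcome | exposed) = 1973/2698 = 0.73128
p₀ = P(outcome | unexposed) = 642/2177 = 0.2949
Under exogeneity and monotonicity, PN = (p₁ − p₀)/p₁.
PN = (0.73128 − 0.2949) / 0.73128 ≈ 0.5967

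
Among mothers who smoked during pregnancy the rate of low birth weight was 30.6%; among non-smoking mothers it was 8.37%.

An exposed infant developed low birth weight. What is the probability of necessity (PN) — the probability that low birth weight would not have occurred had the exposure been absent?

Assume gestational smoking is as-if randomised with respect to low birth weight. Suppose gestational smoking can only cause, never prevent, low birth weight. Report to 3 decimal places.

p₁ = 0.306, p₀ = 0.0837.
Under exogeneity and monotonicity, PN = (p₁ − p₀) / p₁.
PN = (0.306 − 0.0837) / 0.306 = 0.2223 / 0.306 ≈ 0.7265

PN ≈ 0.726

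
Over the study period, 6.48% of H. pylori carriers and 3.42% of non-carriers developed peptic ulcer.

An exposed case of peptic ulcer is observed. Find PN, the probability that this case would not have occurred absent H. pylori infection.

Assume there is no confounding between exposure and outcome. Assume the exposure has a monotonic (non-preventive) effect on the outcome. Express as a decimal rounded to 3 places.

PN ≈ 0.472

p₁ = 0.0648, p₀ = 0.0342.
Under exogeneity and monotonicity, PN = (p₁ − p₀) / p₁.
PN = (0.0648 − 0.0342) / 0.0648 = 0.0306 / 0.0648 ≈ 0.4722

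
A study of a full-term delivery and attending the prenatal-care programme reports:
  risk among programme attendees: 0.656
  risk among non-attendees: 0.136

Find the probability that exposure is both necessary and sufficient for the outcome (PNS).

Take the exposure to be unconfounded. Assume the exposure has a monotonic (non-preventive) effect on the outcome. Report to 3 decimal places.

Let p₁ = 0.656, p₀ = 0.136.
Under exogeneity and monotonicity, PNS = p₁ − p₀.
PNS = 0.656 − 0.136 = 0.52

PNS ≈ 0.520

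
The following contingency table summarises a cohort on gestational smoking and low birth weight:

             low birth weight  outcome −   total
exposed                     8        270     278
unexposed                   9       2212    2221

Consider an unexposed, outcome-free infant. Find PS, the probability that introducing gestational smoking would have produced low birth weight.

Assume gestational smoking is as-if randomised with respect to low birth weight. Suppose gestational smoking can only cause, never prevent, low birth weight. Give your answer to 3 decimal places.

p₁ = P(outcome | exposed) = 8/278 = 0.028777
p₀ = P(outcome | unexposed) = 9/2221 = 0.0040522
Under exogeneity and monotonicity, PS = (p₁ − p₀)/(1 − p₀).
PS = (0.028777 − 0.0040522) / 0.99595 ≈ 0.0248

PS ≈ 0.025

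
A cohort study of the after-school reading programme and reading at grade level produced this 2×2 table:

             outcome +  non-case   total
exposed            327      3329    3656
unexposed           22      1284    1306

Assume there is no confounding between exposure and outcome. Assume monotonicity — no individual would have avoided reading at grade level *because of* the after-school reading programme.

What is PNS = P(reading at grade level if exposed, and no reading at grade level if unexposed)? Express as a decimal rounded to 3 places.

p₁ = P(outcome | exposed) = 327/3656 = 0.089442
p₀ = P(outcome | unexposed) = 22/1306 = 0.016845
Under exogeneity and monotonicity, PNS = p₁ − p₀.
PNS = 0.089442 − 0.016845 = 0.072597

PNS ≈ 0.073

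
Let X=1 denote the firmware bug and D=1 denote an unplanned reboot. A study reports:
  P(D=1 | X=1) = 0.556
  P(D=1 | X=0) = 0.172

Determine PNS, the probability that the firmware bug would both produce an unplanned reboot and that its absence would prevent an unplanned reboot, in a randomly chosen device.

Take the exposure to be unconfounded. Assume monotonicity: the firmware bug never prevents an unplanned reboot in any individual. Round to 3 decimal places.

Let p₁ = 0.556, p₀ = 0.172.
Under exogeneity and monotonicity, PNS = p₁ − p₀.
PNS = 0.556 − 0.172 = 0.384

PNS ≈ 0.384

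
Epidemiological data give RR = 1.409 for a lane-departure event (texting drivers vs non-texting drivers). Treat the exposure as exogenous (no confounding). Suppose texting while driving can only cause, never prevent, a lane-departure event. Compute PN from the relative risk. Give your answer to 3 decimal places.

Under exogeneity and monotonicity, PN = (RR − 1) / RR = 1 − 1/RR.
PN = (1.409 − 1) / 1.409 = 0.409 / 1.409 ≈ 0.2903

PN ≈ 0.290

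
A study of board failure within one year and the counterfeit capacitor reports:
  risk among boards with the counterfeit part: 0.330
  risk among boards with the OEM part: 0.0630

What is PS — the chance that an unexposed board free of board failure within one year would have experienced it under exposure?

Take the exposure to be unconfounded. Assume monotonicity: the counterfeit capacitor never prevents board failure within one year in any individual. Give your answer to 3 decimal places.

PS ≈ 0.285

Let p₁ = 0.33, p₀ = 0.063.
Under exogeneity and monotonicity, PS = (p₁ − p₀) / (1 − p₀).
PS = (0.33 − 0.063) / (1 − 0.063) = 0.267 / 0.937 ≈ 0.2850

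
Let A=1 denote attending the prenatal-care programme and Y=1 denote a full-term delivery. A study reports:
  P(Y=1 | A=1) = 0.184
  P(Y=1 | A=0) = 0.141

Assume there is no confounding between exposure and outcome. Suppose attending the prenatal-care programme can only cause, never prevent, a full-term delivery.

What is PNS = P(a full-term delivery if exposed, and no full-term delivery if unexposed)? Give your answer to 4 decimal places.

Let p₁ = 0.184, p₀ = 0.141.
Under exogeneity and monotonicity, PNS = p₁ − p₀.
PNS = 0.184 − 0.141 = 0.043

PNS ≈ 0.0430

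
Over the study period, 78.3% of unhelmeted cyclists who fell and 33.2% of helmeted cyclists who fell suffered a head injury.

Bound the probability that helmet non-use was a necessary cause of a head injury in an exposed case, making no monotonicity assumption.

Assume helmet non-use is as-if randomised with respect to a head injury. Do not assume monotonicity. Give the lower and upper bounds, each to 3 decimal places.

p₁ = 0.783, p₀ = 0.332.
Under exogeneity alone the bounds on PN are max{0,(p₁−p₀)/p₁} ≤ PN ≤ min{1,(1−p₀)/p₁}.
  lower = (p₁ − p₀)/p₁ = 0.451 / 0.783 ≈ 0.5760
  upper = min{1, (1 − p₀)/p₁} = 0.668 / 0.783 ≈ 0.8531

0.576 ≤ PN ≤ 0.853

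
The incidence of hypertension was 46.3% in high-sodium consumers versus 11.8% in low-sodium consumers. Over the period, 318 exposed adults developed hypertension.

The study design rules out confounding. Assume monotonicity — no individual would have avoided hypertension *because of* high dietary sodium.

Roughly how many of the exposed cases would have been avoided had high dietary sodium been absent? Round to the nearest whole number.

about 237 cases

p₁ = 0.463, p₀ = 0.118.
PN = (p₁ − p₀)/p₁ = (0.463 − 0.118) / 0.463 ≈ 0.74514.
Attributable cases ≈ PN × (exposed cases) = 0.74514 × 318 ≈ 236.95.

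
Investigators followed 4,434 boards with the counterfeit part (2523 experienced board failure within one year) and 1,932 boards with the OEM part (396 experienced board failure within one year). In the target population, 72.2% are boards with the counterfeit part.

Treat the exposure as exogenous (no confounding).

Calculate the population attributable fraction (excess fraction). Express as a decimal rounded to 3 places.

PAF ≈ 0.562

p₁ = P(outcome | exposed) = 2523/4434 = 0.56901
p₀ = P(outcome | unexposed) = 396/1932 = 0.20497
Overall risk P(Y=1) = π·p₁ + (1−π)·p₀ = 0.722×0.56901 + 0.278×0.20497 = 0.46781.
Under exogeneity, PAF = [P(Y=1) − p₀] / P(Y=1).
PAF = (0.46781 − 0.20497) / 0.46781 ≈ 0.5619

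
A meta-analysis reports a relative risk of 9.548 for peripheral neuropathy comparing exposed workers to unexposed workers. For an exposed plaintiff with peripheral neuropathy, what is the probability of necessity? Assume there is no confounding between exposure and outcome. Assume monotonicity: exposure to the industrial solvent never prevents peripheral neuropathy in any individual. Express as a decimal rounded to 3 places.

PN ≈ 0.895

Under exogeneity and monotonicity, PN = (RR − 1) / RR = 1 − 1/RR.
PN = (9.548 − 1) / 9.548 = 8.548 / 9.548 ≈ 0.8953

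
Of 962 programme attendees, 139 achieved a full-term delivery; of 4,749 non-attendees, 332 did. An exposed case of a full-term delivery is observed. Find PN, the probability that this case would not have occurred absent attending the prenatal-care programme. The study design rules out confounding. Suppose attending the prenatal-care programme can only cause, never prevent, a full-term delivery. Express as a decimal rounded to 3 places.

p₁ = P(outcome | exposed) = 139/962 = 0.14449
p₀ = P(outcome | unexposed) = 332/4749 = 0.069909
Under exogeneity and monotonicity, PN = (p₁ − p₀) / p₁.
PN = (0.14449 − 0.069909) / 0.14449 = 0.074581 / 0.14449 ≈ 0.5162

PN ≈ 0.516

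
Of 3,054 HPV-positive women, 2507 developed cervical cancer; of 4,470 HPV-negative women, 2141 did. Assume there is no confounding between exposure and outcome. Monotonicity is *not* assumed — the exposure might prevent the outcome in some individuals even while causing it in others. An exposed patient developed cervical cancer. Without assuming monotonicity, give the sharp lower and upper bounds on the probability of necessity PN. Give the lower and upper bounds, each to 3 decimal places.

p₁ = P(outcome | exposed) = 2507/3054 = 0.82089
p₀ = P(outcome | unexposed) = 2141/4470 = 0.47897
Under exogeneity alone the bounds on PN are max{0,(p₁−p₀)/p₁} ≤ PN ≤ min{1,(1−p₀)/p₁}.
  lower = (p₁ − p₀)/p₁ = 0.34192 / 0.82089 ≈ 0.4165
  upper = min{1, (1 − p₀)/p₁} = 0.52103 / 0.82089 ≈ 0.6347

0.417 ≤ PN ≤ 0.635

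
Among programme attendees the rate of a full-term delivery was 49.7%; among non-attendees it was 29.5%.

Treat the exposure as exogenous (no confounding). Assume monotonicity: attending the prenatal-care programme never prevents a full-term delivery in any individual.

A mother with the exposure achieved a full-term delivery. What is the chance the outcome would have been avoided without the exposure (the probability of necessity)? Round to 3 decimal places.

p₁ = 0.497, p₀ = 0.295.
Under exogeneity and monotonicity, PN = (p₁ − p₀) / p₁.
PN = (0.497 − 0.295) / 0.497 = 0.202 / 0.497 ≈ 0.4064

PN ≈ 0.406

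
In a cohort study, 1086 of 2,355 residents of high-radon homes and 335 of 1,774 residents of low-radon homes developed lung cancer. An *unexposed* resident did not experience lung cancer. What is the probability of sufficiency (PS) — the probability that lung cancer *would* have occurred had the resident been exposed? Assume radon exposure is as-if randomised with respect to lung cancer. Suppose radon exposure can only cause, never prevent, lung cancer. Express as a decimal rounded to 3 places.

p₁ = P(outcome | exposed) = 1086/2355 = 0.46115
p₀ = P(outcome | unexposed) = 335/1774 = 0.18884
Under exogeneity and monotonicity, PS = (p₁ − p₀) / (1 − p₀).
PS = (0.46115 − 0.18884) / (1 − 0.18884) = 0.27231 / 0.81116 ≈ 0.3357

PS ≈ 0.336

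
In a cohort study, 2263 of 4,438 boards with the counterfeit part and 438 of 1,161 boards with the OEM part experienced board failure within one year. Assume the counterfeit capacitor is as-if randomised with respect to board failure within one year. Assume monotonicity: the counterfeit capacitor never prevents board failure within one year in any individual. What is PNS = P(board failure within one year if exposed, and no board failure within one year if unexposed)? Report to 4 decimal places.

PNS ≈ 0.1327

p₁ = P(outcome | exposed) = 2263/4438 = 0.50991
p₀ = P(outcome | unexposed) = 438/1161 = 0.37726
Under exogeneity and monotonicity, PNS = p₁ − p₀.
PNS = 0.50991 − 0.37726 = 0.13265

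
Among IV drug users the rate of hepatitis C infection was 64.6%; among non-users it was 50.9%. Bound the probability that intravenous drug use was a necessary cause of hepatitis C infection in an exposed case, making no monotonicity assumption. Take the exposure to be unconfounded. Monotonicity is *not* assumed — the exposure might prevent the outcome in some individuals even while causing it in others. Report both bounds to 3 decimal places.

0.212 ≤ PN ≤ 0.760

p₁ = 0.646, p₀ = 0.509.
Under exogeneity alone the bounds on PN are max{0,(p₁−p₀)/p₁} ≤ PN ≤ min{1,(1−p₀)/p₁}.
  lower = (p₁ − p₀)/p₁ = 0.137 / 0.646 ≈ 0.2121
  upper = min{1, (1 − p₀)/p₁} = 0.491 / 0.646 ≈ 0.7601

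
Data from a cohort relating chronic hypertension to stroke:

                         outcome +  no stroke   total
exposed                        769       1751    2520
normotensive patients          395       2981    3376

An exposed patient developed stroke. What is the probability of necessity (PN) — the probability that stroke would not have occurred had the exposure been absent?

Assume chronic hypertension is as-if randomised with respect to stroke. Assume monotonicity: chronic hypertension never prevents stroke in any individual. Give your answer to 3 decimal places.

PN ≈ 0.617

p₁ = P(outcome | exposed) = 769/2520 = 0.30516
p₀ = P(outcome | unexposed) = 395/3376 = 0.117
Under exogeneity and monotonicity, PN = (p₁ − p₀) / p₁.
PN = (0.30516 − 0.117) / 0.30516 = 0.18816 / 0.30516 ≈ 0.6166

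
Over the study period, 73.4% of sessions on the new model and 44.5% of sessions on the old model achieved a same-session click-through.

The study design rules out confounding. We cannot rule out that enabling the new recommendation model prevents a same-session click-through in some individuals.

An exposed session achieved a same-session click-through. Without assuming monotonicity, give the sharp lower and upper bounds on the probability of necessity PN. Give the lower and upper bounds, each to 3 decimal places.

p₁ = 0.734, p₀ = 0.445.
Under exogeneity alone the bounds on PN are max{0,(p₁−p₀)/p₁} ≤ PN ≤ min{1,(1−p₀)/p₁}.
  lower = (p₁ − p₀)/p₁ = 0.289 / 0.734 ≈ 0.3937
  upper = min{1, (1 − p₀)/p₁} = 0.555 / 0.734 ≈ 0.7561

0.394 ≤ PN ≤ 0.756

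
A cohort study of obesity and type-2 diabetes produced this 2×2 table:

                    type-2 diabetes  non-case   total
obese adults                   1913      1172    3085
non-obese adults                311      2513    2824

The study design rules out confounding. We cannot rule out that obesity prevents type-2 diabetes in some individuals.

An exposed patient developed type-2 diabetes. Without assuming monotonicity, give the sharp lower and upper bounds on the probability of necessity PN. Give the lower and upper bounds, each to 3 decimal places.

p₁ = P(outcome | exposed) = 1913/3085 = 0.6201
p₀ = P(outcome | unexposed) = 311/2824 = 0.11013
Under exogeneity alone the bounds on PN are max{0,(p₁−p₀)/p₁} ≤ PN ≤ min{1,(1−p₀)/p₁}.
  lower = (p₁ − p₀)/p₁ = 0.50997 / 0.6201 ≈ 0.8224
  upper = min{1, (1 − p₀)/p₁} = 0.88987 / 0.6201 ≈ 1.4351 → capped at 1

0.822 ≤ PN ≤ 1.000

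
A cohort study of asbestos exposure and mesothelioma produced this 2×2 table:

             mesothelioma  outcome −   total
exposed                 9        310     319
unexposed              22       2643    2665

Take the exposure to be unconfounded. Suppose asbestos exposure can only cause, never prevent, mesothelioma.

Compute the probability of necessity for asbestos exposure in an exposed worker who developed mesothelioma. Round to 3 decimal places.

p₁ = P(outcome | exposed) = 9/319 = 0.028213
p₀ = P(outcome | unexposed) = 22/2665 = 0.0082552
Under exogeneity and monotonicity, PN = (p₁ − p₀)/p₁.
PN = (0.028213 − 0.0082552) / 0.028213 ≈ 0.7074

PN ≈ 0.707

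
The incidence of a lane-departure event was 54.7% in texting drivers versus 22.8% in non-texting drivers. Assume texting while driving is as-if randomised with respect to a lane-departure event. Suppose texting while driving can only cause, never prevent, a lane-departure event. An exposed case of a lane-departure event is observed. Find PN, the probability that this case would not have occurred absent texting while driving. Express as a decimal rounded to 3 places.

p₁ = 0.547, p₀ = 0.228.
Under exogeneity and monotonicity, PN = (p₁ − p₀) / p₁.
PN = (0.547 − 0.228) / 0.547 = 0.319 / 0.547 ≈ 0.5832

PN ≈ 0.583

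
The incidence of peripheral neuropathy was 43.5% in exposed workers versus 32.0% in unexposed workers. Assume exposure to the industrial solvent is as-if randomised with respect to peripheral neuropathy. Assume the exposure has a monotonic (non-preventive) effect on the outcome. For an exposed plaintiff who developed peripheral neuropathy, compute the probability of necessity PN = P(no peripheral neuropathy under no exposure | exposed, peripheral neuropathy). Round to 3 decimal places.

PN ≈ 0.264

p₁ = 0.435, p₀ = 0.32.
Under exogeneity and monotonicity, PN = (p₁ − p₀) / p₁.
PN = (0.435 − 0.32) / 0.435 = 0.115 / 0.435 ≈ 0.2644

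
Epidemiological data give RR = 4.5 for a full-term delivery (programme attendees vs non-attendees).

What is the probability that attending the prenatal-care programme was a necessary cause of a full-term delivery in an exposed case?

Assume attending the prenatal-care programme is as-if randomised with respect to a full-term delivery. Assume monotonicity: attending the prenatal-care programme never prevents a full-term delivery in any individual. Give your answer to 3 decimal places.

Under exogeneity and monotonicity, PN = (RR − 1) / RR = 1 − 1/RR.
PN = (4.5 − 1) / 4.5 = 3.5 / 4.5 ≈ 0.7778

PN ≈ 0.778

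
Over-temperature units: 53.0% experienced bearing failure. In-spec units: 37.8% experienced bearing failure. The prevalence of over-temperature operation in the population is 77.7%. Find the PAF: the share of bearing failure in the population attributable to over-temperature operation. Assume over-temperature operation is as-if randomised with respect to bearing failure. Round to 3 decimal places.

p₁ = 0.53, p₀ = 0.378.
Overall risk P(Y=1) = π·p₁ + (1−π)·p₀ = 0.777×0.53 + 0.223×0.378 = 0.4961.
Under exogeneity, PAF = [P(Y=1) − p₀] / P(Y=1).
PAF = (0.4961 − 0.378) / 0.4961 ≈ 0.2381

PAF ≈ 0.238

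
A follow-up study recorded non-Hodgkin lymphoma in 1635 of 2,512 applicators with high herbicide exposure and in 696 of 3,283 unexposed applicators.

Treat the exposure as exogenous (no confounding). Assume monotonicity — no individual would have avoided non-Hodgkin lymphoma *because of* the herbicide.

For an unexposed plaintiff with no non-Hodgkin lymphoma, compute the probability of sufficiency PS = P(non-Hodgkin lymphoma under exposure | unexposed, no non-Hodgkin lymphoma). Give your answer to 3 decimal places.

p₁ = P(outcome | exposed) = 1635/2512 = 0.65088
p₀ = P(outcome | unexposed) = 696/3283 = 0.212
Under exogeneity and monotonicity, PS = (p₁ − p₀) / (1 − p₀).
PS = (0.65088 − 0.212) / (1 − 0.212) = 0.43887 / 0.788 ≈ 0.5569

PS ≈ 0.557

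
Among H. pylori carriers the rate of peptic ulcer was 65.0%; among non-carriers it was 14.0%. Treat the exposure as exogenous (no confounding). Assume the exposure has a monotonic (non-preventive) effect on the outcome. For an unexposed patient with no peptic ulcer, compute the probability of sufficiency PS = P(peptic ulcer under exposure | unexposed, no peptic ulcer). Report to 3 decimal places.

PS ≈ 0.593

p₁ = 0.65, p₀ = 0.14.
Under exogeneity and monotonicity, PS = (p₁ − p₀) / (1 − p₀).
PS = (0.65 − 0.14) / (1 − 0.14) = 0.51 / 0.86 ≈ 0.5930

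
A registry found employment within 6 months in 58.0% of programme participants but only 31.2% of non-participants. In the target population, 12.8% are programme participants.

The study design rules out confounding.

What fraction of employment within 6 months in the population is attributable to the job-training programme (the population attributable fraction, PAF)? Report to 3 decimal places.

p₁ = 0.58, p₀ = 0.312.
Overall risk P(Y=1) = π·p₁ + (1−π)·p₀ = 0.128×0.58 + 0.872×0.312 = 0.3463.
Under exogeneity, PAF = [P(Y=1) − p₀] / P(Y=1).
PAF = (0.3463 − 0.312) / 0.3463 ≈ 0.0991

PAF ≈ 0.099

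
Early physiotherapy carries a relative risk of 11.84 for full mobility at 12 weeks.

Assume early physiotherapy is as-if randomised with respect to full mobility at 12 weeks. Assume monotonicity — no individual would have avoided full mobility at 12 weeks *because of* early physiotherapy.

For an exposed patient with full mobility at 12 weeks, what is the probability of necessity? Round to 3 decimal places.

Under exogeneity and monotonicity, PN = (RR − 1) / RR = 1 − 1/RR.
PN = (11.84 − 1) / 11.84 = 10.84 / 11.84 ≈ 0.9155

PN ≈ 0.916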